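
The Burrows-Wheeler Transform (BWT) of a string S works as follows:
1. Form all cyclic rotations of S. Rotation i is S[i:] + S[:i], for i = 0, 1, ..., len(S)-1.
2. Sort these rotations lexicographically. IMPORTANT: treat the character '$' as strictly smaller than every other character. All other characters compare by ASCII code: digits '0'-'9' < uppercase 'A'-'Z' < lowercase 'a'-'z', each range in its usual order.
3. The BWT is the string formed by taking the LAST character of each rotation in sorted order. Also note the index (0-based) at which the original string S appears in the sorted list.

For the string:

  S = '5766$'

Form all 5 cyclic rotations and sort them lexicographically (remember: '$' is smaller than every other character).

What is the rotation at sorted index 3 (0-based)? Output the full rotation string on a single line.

All 5 rotations (rotation i = S[i:]+S[:i]):
  rot[0] = 5766$
  rot[1] = 766$5
  rot[2] = 66$57
  rot[3] = 6$576
  rot[4] = $5766
Sorted (with $ < everything):
  sorted[0] = $5766
  sorted[1] = 5766$
  sorted[2] = 6$576
  sorted[3] = 66$57
  sorted[4] = 766$5
sorted[3] = 66$57

Answer: 66$57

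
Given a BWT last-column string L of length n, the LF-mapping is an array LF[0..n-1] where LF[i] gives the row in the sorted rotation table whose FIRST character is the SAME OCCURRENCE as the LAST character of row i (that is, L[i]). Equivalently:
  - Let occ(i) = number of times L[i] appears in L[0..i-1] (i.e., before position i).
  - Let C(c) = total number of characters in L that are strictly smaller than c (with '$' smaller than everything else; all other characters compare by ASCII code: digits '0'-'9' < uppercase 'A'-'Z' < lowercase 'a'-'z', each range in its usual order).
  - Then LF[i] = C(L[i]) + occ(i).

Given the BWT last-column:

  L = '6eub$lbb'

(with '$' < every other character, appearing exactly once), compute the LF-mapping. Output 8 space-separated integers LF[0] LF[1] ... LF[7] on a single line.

Answer: 1 5 7 2 0 6 3 4

Derivation:
Char counts: '$':1, '6':1, 'b':3, 'e':1, 'l':1, 'u':1
C (first-col start): C('$')=0, C('6')=1, C('b')=2, C('e')=5, C('l')=6, C('u')=7
L[0]='6': occ=0, LF[0]=C('6')+0=1+0=1
L[1]='e': occ=0, LF[1]=C('e')+0=5+0=5
L[2]='u': occ=0, LF[2]=C('u')+0=7+0=7
L[3]='b': occ=0, LF[3]=C('b')+0=2+0=2
L[4]='$': occ=0, LF[4]=C('$')+0=0+0=0
L[5]='l': occ=0, LF[5]=C('l')+0=6+0=6
L[6]='b': occ=1, LF[6]=C('b')+1=2+1=3
L[7]='b': occ=2, LF[7]=C('b')+2=2+2=4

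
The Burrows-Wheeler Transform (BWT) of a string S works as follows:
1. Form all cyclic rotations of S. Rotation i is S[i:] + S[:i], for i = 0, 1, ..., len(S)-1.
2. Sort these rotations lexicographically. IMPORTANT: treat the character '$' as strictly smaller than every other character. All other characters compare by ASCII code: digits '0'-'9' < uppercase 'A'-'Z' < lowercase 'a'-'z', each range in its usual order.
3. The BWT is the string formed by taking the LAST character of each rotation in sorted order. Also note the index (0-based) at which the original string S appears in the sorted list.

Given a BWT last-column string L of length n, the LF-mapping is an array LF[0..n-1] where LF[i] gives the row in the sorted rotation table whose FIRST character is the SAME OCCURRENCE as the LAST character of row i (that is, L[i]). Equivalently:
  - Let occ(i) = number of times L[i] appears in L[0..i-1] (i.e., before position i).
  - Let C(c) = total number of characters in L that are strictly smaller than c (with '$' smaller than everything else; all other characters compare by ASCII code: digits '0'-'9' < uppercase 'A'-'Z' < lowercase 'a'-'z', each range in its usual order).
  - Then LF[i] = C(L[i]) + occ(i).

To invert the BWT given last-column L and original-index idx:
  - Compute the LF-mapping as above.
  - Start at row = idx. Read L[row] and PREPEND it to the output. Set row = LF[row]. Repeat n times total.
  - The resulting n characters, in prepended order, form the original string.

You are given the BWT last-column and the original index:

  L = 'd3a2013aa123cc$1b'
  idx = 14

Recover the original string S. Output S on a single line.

Answer: ca32a1213a301cbd$

Derivation:
LF mapping: 16 7 10 5 1 2 8 11 12 3 6 9 14 15 0 4 13
Walk LF starting at row 14, prepending L[row]:
  step 1: row=14, L[14]='$', prepend. Next row=LF[14]=0
  step 2: row=0, L[0]='d', prepend. Next row=LF[0]=16
  step 3: row=16, L[16]='b', prepend. Next row=LF[16]=13
  step 4: row=13, L[13]='c', prepend. Next row=LF[13]=15
  step 5: row=15, L[15]='1', prepend. Next row=LF[15]=4
  step 6: row=4, L[4]='0', prepend. Next row=LF[4]=1
  step 7: row=1, L[1]='3', prepend. Next row=LF[1]=7
  step 8: row=7, L[7]='a', prepend. Next row=LF[7]=11
  step 9: row=11, L[11]='3', prepend. Next row=LF[11]=9
  step 10: row=9, L[9]='1', prepend. Next row=LF[9]=3
  step 11: row=3, L[3]='2', prepend. Next row=LF[3]=5
  step 12: row=5, L[5]='1', prepend. Next row=LF[5]=2
  step 13: row=2, L[2]='a', prepend. Next row=LF[2]=10
  step 14: row=10, L[10]='2', prepend. Next row=LF[10]=6
  step 15: row=6, L[6]='3', prepend. Next row=LF[6]=8
  step 16: row=8, L[8]='a', prepend. Next row=LF[8]=12
  step 17: row=12, L[12]='c', prepend. Next row=LF[12]=14
Reversed output: ca32a1213a301cbd$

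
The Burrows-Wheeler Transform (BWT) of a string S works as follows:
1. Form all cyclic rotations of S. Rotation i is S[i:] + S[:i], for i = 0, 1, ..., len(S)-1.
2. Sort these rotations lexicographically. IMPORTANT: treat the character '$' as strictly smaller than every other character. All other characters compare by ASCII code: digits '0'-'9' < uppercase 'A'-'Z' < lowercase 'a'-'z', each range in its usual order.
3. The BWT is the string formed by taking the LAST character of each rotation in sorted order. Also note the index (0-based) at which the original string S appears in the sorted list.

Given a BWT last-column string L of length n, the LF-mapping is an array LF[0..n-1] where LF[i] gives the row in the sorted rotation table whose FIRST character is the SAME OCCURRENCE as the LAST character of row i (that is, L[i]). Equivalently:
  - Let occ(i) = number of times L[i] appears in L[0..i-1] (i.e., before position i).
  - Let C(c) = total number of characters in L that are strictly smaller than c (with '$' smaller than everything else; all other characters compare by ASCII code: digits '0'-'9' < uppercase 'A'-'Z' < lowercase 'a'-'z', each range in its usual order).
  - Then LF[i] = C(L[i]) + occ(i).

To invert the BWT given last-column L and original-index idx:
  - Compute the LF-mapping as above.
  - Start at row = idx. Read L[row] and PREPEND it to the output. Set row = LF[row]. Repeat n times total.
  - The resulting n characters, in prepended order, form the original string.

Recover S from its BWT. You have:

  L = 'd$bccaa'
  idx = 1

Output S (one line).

LF mapping: 6 0 3 4 5 1 2
Walk LF starting at row 1, prepending L[row]:
  step 1: row=1, L[1]='$', prepend. Next row=LF[1]=0
  step 2: row=0, L[0]='d', prepend. Next row=LF[0]=6
  step 3: row=6, L[6]='a', prepend. Next row=LF[6]=2
  step 4: row=2, L[2]='b', prepend. Next row=LF[2]=3
  step 5: row=3, L[3]='c', prepend. Next row=LF[3]=4
  step 6: row=4, L[4]='c', prepend. Next row=LF[4]=5
  step 7: row=5, L[5]='a', prepend. Next row=LF[5]=1
Reversed output: accbad$

Answer: accbad$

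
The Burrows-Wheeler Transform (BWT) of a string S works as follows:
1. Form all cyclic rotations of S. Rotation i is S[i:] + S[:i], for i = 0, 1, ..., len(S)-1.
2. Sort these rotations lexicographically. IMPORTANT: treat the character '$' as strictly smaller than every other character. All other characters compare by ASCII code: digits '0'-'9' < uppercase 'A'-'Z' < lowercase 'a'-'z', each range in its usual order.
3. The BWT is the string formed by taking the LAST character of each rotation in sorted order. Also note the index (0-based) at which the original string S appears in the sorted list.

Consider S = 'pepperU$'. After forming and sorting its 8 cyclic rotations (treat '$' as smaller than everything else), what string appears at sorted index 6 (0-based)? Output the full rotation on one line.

Answer: pperU$pe

Derivation:
All 8 rotations (rotation i = S[i:]+S[:i]):
  rot[0] = pepperU$
  rot[1] = epperU$p
  rot[2] = pperU$pe
  rot[3] = perU$pep
  rot[4] = erU$pepp
  rot[5] = rU$peppe
  rot[6] = U$pepper
  rot[7] = $pepperU
Sorted (with $ < everything):
  sorted[0] = $pepperU
  sorted[1] = U$pepper
  sorted[2] = epperU$p
  sorted[3] = erU$pepp
  sorted[4] = pepperU$
  sorted[5] = perU$pep
  sorted[6] = pperU$pe
  sorted[7] = rU$peppe
sorted[6] = pperU$pe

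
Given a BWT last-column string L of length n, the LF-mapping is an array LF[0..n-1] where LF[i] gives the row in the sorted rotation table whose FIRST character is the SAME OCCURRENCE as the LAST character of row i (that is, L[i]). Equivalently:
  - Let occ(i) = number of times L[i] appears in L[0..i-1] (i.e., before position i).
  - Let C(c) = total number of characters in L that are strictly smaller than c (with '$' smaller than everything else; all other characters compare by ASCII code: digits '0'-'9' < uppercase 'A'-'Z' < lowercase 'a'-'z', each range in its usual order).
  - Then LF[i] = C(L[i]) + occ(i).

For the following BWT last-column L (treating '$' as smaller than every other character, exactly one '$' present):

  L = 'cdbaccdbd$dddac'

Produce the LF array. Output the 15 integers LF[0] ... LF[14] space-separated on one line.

Char counts: '$':1, 'a':2, 'b':2, 'c':4, 'd':6
C (first-col start): C('$')=0, C('a')=1, C('b')=3, C('c')=5, C('d')=9
L[0]='c': occ=0, LF[0]=C('c')+0=5+0=5
L[1]='d': occ=0, LF[1]=C('d')+0=9+0=9
L[2]='b': occ=0, LF[2]=C('b')+0=3+0=3
L[3]='a': occ=0, LF[3]=C('a')+0=1+0=1
L[4]='c': occ=1, LF[4]=C('c')+1=5+1=6
L[5]='c': occ=2, LF[5]=C('c')+2=5+2=7
L[6]='d': occ=1, LF[6]=C('d')+1=9+1=10
L[7]='b': occ=1, LF[7]=C('b')+1=3+1=4
L[8]='d': occ=2, LF[8]=C('d')+2=9+2=11
L[9]='$': occ=0, LF[9]=C('$')+0=0+0=0
L[10]='d': occ=3, LF[10]=C('d')+3=9+3=12
L[11]='d': occ=4, LF[11]=C('d')+4=9+4=13
L[12]='d': occ=5, LF[12]=C('d')+5=9+5=14
L[13]='a': occ=1, LF[13]=C('a')+1=1+1=2
L[14]='c': occ=3, LF[14]=C('c')+3=5+3=8

Answer: 5 9 3 1 6 7 10 4 11 0 12 13 14 2 8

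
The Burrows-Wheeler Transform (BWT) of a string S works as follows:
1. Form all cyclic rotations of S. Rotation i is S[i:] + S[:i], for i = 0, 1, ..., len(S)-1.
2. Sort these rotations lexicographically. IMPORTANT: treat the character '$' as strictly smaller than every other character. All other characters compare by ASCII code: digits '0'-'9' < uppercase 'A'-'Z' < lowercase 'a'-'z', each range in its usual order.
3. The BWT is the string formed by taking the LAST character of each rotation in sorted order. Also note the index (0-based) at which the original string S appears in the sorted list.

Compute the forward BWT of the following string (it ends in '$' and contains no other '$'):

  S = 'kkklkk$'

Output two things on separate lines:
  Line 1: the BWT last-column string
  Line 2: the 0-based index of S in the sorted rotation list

All 7 rotations (rotation i = S[i:]+S[:i]):
  rot[0] = kkklkk$
  rot[1] = kklkk$k
  rot[2] = klkk$kk
  rot[3] = lkk$kkk
  rot[4] = kk$kkkl
  rot[5] = k$kkklk
  rot[6] = $kkklkk
Sorted (with $ < everything):
  sorted[0] = $kkklkk  (last char: 'k')
  sorted[1] = k$kkklk  (last char: 'k')
  sorted[2] = kk$kkkl  (last char: 'l')
  sorted[3] = kkklkk$  (last char: '$')
  sorted[4] = kklkk$k  (last char: 'k')
  sorted[5] = klkk$kk  (last char: 'k')
  sorted[6] = lkk$kkk  (last char: 'k')
Last column: kkl$kkk
Original string S is at sorted index 3

Answer: kkl$kkk
3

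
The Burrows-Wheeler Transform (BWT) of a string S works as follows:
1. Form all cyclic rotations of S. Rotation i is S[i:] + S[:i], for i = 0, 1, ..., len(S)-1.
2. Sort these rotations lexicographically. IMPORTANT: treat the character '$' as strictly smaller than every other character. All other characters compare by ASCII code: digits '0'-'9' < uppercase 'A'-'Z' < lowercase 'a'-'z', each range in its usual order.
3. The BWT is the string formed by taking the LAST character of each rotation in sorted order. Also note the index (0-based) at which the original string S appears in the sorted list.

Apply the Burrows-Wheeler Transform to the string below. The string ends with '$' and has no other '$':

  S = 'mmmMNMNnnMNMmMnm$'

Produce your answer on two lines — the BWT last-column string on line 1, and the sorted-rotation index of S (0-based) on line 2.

All 17 rotations (rotation i = S[i:]+S[:i]):
  rot[0] = mmmMNMNnnMNMmMnm$
  rot[1] = mmMNMNnnMNMmMnm$m
  rot[2] = mMNMNnnMNMmMnm$mm
  rot[3] = MNMNnnMNMmMnm$mmm
  rot[4] = NMNnnMNMmMnm$mmmM
  rot[5] = MNnnMNMmMnm$mmmMN
  rot[6] = NnnMNMmMnm$mmmMNM
  rot[7] = nnMNMmMnm$mmmMNMN
  rot[8] = nMNMmMnm$mmmMNMNn
  rot[9] = MNMmMnm$mmmMNMNnn
  rot[10] = NMmMnm$mmmMNMNnnM
  rot[11] = MmMnm$mmmMNMNnnMN
  rot[12] = mMnm$mmmMNMNnnMNM
  rot[13] = Mnm$mmmMNMNnnMNMm
  rot[14] = nm$mmmMNMNnnMNMmM
  rot[15] = m$mmmMNMNnnMNMmMn
  rot[16] = $mmmMNMNnnMNMmMnm
Sorted (with $ < everything):
  sorted[0] = $mmmMNMNnnMNMmMnm  (last char: 'm')
  sorted[1] = MNMNnnMNMmMnm$mmm  (last char: 'm')
  sorted[2] = MNMmMnm$mmmMNMNnn  (last char: 'n')
  sorted[3] = MNnnMNMmMnm$mmmMN  (last char: 'N')
  sorted[4] = MmMnm$mmmMNMNnnMN  (last char: 'N')
  sorted[5] = Mnm$mmmMNMNnnMNMm  (last char: 'm')
  sorted[6] = NMNnnMNMmMnm$mmmM  (last char: 'M')
  sorted[7] = NMmMnm$mmmMNMNnnM  (last char: 'M')
  sorted[8] = NnnMNMmMnm$mmmMNM  (last char: 'M')
  sorted[9] = m$mmmMNMNnnMNMmMn  (last char: 'n')
  sorted[10] = mMNMNnnMNMmMnm$mm  (last char: 'm')
  sorted[11] = mMnm$mmmMNMNnnMNM  (last char: 'M')
  sorted[12] = mmMNMNnnMNMmMnm$m  (last char: 'm')
  sorted[13] = mmmMNMNnnMNMmMnm$  (last char: '$')
  sorted[14] = nMNMmMnm$mmmMNMNn  (last char: 'n')
  sorted[15] = nm$mmmMNMNnnMNMmM  (last char: 'M')
  sorted[16] = nnMNMmMnm$mmmMNMN  (last char: 'N')
Last column: mmnNNmMMMnmMm$nMN
Original string S is at sorted index 13

Answer: mmnNNmMMMnmMm$nMN
13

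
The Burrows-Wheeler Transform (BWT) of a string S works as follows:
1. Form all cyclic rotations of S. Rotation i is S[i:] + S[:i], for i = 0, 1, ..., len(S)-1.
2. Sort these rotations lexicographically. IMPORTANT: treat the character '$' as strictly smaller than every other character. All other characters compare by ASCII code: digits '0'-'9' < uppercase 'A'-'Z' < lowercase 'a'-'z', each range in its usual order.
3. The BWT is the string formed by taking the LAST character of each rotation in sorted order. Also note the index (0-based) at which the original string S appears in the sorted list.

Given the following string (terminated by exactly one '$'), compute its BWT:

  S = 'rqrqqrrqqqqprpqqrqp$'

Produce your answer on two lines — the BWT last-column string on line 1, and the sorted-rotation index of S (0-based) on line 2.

All 20 rotations (rotation i = S[i:]+S[:i]):
  rot[0] = rqrqqrrqqqqprpqqrqp$
  rot[1] = qrqqrrqqqqprpqqrqp$r
  rot[2] = rqqrrqqqqprpqqrqp$rq
  rot[3] = qqrrqqqqprpqqrqp$rqr
  rot[4] = qrrqqqqprpqqrqp$rqrq
  rot[5] = rrqqqqprpqqrqp$rqrqq
  rot[6] = rqqqqprpqqrqp$rqrqqr
  rot[7] = qqqqprpqqrqp$rqrqqrr
  rot[8] = qqqprpqqrqp$rqrqqrrq
  rot[9] = qqprpqqrqp$rqrqqrrqq
  rot[10] = qprpqqrqp$rqrqqrrqqq
  rot[11] = prpqqrqp$rqrqqrrqqqq
  rot[12] = rpqqrqp$rqrqqrrqqqqp
  rot[13] = pqqrqp$rqrqqrrqqqqpr
  rot[14] = qqrqp$rqrqqrrqqqqprp
  rot[15] = qrqp$rqrqqrrqqqqprpq
  rot[16] = rqp$rqrqqrrqqqqprpqq
  rot[17] = qp$rqrqqrrqqqqprpqqr
  rot[18] = p$rqrqqrrqqqqprpqqrq
  rot[19] = $rqrqqrrqqqqprpqqrqp
Sorted (with $ < everything):
  sorted[0] = $rqrqqrrqqqqprpqqrqp  (last char: 'p')
  sorted[1] = p$rqrqqrrqqqqprpqqrq  (last char: 'q')
  sorted[2] = pqqrqp$rqrqqrrqqqqpr  (last char: 'r')
  sorted[3] = prpqqrqp$rqrqqrrqqqq  (last char: 'q')
  sorted[4] = qp$rqrqqrrqqqqprpqqr  (last char: 'r')
  sorted[5] = qprpqqrqp$rqrqqrrqqq  (last char: 'q')
  sorted[6] = qqprpqqrqp$rqrqqrrqq  (last char: 'q')
  sorted[7] = qqqprpqqrqp$rqrqqrrq  (last char: 'q')
  sorted[8] = qqqqprpqqrqp$rqrqqrr  (last char: 'r')
  sorted[9] = qqrqp$rqrqqrrqqqqprp  (last char: 'p')
  sorted[10] = qqrrqqqqprpqqrqp$rqr  (last char: 'r')
  sorted[11] = qrqp$rqrqqrrqqqqprpq  (last char: 'q')
  sorted[12] = qrqqrrqqqqprpqqrqp$r  (last char: 'r')
  sorted[13] = qrrqqqqprpqqrqp$rqrq  (last char: 'q')
  sorted[14] = rpqqrqp$rqrqqrrqqqqp  (last char: 'p')
  sorted[15] = rqp$rqrqqrrqqqqprpqq  (last char: 'q')
  sorted[16] = rqqqqprpqqrqp$rqrqqr  (last char: 'r')
  sorted[17] = rqqrrqqqqprpqqrqp$rq  (last char: 'q')
  sorted[18] = rqrqqrrqqqqprpqqrqp$  (last char: '$')
  sorted[19] = rrqqqqprpqqrqp$rqrqq  (last char: 'q')
Last column: pqrqrqqqrprqrqpqrq$q
Original string S is at sorted index 18

Answer: pqrqrqqqrprqrqpqrq$q
18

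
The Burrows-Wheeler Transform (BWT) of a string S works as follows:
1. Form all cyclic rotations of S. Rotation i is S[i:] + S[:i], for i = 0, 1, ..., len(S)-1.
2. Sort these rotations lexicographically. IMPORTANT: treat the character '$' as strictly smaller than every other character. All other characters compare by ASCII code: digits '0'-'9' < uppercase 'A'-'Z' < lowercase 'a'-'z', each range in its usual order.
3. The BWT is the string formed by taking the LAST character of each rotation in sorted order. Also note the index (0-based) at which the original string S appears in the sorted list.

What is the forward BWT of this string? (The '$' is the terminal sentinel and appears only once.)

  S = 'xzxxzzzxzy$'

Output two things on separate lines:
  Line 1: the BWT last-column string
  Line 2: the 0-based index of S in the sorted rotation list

Answer: yz$zxzxzxzx
2

Derivation:
All 11 rotations (rotation i = S[i:]+S[:i]):
  rot[0] = xzxxzzzxzy$
  rot[1] = zxxzzzxzy$x
  rot[2] = xxzzzxzy$xz
  rot[3] = xzzzxzy$xzx
  rot[4] = zzzxzy$xzxx
  rot[5] = zzxzy$xzxxz
  rot[6] = zxzy$xzxxzz
  rot[7] = xzy$xzxxzzz
  rot[8] = zy$xzxxzzzx
  rot[9] = y$xzxxzzzxz
  rot[10] = $xzxxzzzxzy
Sorted (with $ < everything):
  sorted[0] = $xzxxzzzxzy  (last char: 'y')
  sorted[1] = xxzzzxzy$xz  (last char: 'z')
  sorted[2] = xzxxzzzxzy$  (last char: '$')
  sorted[3] = xzy$xzxxzzz  (last char: 'z')
  sorted[4] = xzzzxzy$xzx  (last char: 'x')
  sorted[5] = y$xzxxzzzxz  (last char: 'z')
  sorted[6] = zxxzzzxzy$x  (last char: 'x')
  sorted[7] = zxzy$xzxxzz  (last char: 'z')
  sorted[8] = zy$xzxxzzzx  (last char: 'x')
  sorted[9] = zzxzy$xzxxz  (last char: 'z')
  sorted[10] = zzzxzy$xzxx  (last char: 'x')
Last column: yz$zxzxzxzx
Original string S is at sorted index 2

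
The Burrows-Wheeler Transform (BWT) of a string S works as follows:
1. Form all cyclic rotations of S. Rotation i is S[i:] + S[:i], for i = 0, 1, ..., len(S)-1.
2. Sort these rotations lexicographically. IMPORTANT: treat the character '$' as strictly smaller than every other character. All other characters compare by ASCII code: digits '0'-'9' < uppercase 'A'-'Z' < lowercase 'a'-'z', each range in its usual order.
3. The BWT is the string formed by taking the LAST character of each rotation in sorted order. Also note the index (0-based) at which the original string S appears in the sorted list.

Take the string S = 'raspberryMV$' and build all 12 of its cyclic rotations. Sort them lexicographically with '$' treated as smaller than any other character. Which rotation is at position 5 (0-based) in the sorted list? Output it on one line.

All 12 rotations (rotation i = S[i:]+S[:i]):
  rot[0] = raspberryMV$
  rot[1] = aspberryMV$r
  rot[2] = spberryMV$ra
  rot[3] = pberryMV$ras
  rot[4] = berryMV$rasp
  rot[5] = erryMV$raspb
  rot[6] = rryMV$raspbe
  rot[7] = ryMV$raspber
  rot[8] = yMV$raspberr
  rot[9] = MV$raspberry
  rot[10] = V$raspberryM
  rot[11] = $raspberryMV
Sorted (with $ < everything):
  sorted[0] = $raspberryMV
  sorted[1] = MV$raspberry
  sorted[2] = V$raspberryM
  sorted[3] = aspberryMV$r
  sorted[4] = berryMV$rasp
  sorted[5] = erryMV$raspb
  sorted[6] = pberryMV$ras
  sorted[7] = raspberryMV$
  sorted[8] = rryMV$raspbe
  sorted[9] = ryMV$raspber
  sorted[10] = spberryMV$ra
  sorted[11] = yMV$raspberr
sorted[5] = erryMV$raspb

Answer: erryMV$raspb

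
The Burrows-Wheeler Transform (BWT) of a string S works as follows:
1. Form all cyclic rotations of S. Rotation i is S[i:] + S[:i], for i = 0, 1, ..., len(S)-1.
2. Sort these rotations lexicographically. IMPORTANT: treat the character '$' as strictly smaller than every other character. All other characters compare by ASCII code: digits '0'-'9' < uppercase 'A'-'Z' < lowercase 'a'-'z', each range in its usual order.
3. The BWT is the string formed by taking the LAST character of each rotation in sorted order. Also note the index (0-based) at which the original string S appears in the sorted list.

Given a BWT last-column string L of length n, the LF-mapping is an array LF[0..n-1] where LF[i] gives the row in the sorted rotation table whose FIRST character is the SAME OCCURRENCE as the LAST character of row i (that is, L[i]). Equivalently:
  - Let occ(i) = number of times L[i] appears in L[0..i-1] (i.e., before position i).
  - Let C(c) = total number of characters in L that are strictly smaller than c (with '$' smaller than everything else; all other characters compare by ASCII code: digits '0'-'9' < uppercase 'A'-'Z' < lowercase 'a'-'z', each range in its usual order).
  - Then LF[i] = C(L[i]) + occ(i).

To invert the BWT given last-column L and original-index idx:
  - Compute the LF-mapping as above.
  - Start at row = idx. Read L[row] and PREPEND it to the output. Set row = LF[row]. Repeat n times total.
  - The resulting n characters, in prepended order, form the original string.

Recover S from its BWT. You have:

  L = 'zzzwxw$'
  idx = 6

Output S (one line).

LF mapping: 4 5 6 1 3 2 0
Walk LF starting at row 6, prepending L[row]:
  step 1: row=6, L[6]='$', prepend. Next row=LF[6]=0
  step 2: row=0, L[0]='z', prepend. Next row=LF[0]=4
  step 3: row=4, L[4]='x', prepend. Next row=LF[4]=3
  step 4: row=3, L[3]='w', prepend. Next row=LF[3]=1
  step 5: row=1, L[1]='z', prepend. Next row=LF[1]=5
  step 6: row=5, L[5]='w', prepend. Next row=LF[5]=2
  step 7: row=2, L[2]='z', prepend. Next row=LF[2]=6
Reversed output: zwzwxz$

Answer: zwzwxz$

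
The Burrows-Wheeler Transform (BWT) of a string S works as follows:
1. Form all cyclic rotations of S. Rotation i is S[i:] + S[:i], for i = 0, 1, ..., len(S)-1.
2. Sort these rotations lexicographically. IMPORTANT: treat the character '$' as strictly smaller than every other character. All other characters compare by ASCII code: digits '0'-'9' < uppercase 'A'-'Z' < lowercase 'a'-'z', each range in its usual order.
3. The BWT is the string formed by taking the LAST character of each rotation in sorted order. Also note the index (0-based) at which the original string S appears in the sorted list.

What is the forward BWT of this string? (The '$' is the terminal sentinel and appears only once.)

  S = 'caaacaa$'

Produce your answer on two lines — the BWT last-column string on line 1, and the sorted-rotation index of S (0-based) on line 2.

Answer: aaccaaa$
7

Derivation:
All 8 rotations (rotation i = S[i:]+S[:i]):
  rot[0] = caaacaa$
  rot[1] = aaacaa$c
  rot[2] = aacaa$ca
  rot[3] = acaa$caa
  rot[4] = caa$caaa
  rot[5] = aa$caaac
  rot[6] = a$caaaca
  rot[7] = $caaacaa
Sorted (with $ < everything):
  sorted[0] = $caaacaa  (last char: 'a')
  sorted[1] = a$caaaca  (last char: 'a')
  sorted[2] = aa$caaac  (last char: 'c')
  sorted[3] = aaacaa$c  (last char: 'c')
  sorted[4] = aacaa$ca  (last char: 'a')
  sorted[5] = acaa$caa  (last char: 'a')
  sorted[6] = caa$caaa  (last char: 'a')
  sorted[7] = caaacaa$  (last char: '$')
Last column: aaccaaa$
Original string S is at sorted index 7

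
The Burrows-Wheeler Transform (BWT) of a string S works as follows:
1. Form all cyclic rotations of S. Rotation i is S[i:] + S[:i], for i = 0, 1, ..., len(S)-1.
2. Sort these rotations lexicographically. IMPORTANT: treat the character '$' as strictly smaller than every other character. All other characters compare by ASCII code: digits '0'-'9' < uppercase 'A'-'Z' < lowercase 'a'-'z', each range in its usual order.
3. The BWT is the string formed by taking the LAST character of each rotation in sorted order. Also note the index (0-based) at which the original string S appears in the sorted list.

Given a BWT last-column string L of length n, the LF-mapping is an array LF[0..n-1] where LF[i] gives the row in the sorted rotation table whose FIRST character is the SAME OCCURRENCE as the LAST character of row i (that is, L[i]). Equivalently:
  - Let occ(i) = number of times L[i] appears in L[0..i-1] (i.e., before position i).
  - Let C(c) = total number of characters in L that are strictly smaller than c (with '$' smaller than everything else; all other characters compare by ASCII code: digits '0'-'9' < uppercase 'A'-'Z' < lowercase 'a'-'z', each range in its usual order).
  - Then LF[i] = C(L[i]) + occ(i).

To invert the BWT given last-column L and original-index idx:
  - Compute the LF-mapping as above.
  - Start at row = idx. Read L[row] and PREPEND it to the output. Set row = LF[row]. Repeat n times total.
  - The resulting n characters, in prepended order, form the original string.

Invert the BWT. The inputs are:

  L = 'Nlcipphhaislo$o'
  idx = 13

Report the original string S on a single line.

Answer: philosophicalN$

Derivation:
LF mapping: 1 8 3 6 12 13 4 5 2 7 14 9 10 0 11
Walk LF starting at row 13, prepending L[row]:
  step 1: row=13, L[13]='$', prepend. Next row=LF[13]=0
  step 2: row=0, L[0]='N', prepend. Next row=LF[0]=1
  step 3: row=1, L[1]='l', prepend. Next row=LF[1]=8
  step 4: row=8, L[8]='a', prepend. Next row=LF[8]=2
  step 5: row=2, L[2]='c', prepend. Next row=LF[2]=3
  step 6: row=3, L[3]='i', prepend. Next row=LF[3]=6
  step 7: row=6, L[6]='h', prepend. Next row=LF[6]=4
  step 8: row=4, L[4]='p', prepend. Next row=LF[4]=12
  step 9: row=12, L[12]='o', prepend. Next row=LF[12]=10
  step 10: row=10, L[10]='s', prepend. Next row=LF[10]=14
  step 11: row=14, L[14]='o', prepend. Next row=LF[14]=11
  step 12: row=11, L[11]='l', prepend. Next row=LF[11]=9
  step 13: row=9, L[9]='i', prepend. Next row=LF[9]=7
  step 14: row=7, L[7]='h', prepend. Next row=LF[7]=5
  step 15: row=5, L[5]='p', prepend. Next row=LF[5]=13
Reversed output: philosophicalN$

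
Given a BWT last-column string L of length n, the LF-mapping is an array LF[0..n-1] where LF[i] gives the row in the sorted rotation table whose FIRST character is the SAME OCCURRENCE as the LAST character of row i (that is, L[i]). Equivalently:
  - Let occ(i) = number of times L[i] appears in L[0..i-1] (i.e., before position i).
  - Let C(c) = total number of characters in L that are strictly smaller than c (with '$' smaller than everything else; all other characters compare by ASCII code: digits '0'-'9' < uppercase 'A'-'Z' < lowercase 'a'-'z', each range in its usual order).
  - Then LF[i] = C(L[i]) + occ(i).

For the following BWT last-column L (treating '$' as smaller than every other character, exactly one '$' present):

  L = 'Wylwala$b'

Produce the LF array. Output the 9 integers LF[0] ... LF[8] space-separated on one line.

Char counts: '$':1, 'W':1, 'a':2, 'b':1, 'l':2, 'w':1, 'y':1
C (first-col start): C('$')=0, C('W')=1, C('a')=2, C('b')=4, C('l')=5, C('w')=7, C('y')=8
L[0]='W': occ=0, LF[0]=C('W')+0=1+0=1
L[1]='y': occ=0, LF[1]=C('y')+0=8+0=8
L[2]='l': occ=0, LF[2]=C('l')+0=5+0=5
L[3]='w': occ=0, LF[3]=C('w')+0=7+0=7
L[4]='a': occ=0, LF[4]=C('a')+0=2+0=2
L[5]='l': occ=1, LF[5]=C('l')+1=5+1=6
L[6]='a': occ=1, LF[6]=C('a')+1=2+1=3
L[7]='$': occ=0, LF[7]=C('$')+0=0+0=0
L[8]='b': occ=0, LF[8]=C('b')+0=4+0=4

Answer: 1 8 5 7 2 6 3 0 4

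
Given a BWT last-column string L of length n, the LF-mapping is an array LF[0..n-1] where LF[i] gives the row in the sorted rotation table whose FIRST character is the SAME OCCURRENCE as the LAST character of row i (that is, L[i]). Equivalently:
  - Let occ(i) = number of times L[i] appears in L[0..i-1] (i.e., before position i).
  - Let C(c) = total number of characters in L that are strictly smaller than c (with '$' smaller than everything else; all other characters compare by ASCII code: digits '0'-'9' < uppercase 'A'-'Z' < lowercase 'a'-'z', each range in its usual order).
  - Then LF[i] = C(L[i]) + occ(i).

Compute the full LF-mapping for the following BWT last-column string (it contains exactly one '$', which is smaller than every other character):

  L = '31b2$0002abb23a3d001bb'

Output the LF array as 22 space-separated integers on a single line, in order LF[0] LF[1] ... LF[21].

Answer: 11 6 16 8 0 1 2 3 9 14 17 18 10 12 15 13 21 4 5 7 19 20

Derivation:
Char counts: '$':1, '0':5, '1':2, '2':3, '3':3, 'a':2, 'b':5, 'd':1
C (first-col start): C('$')=0, C('0')=1, C('1')=6, C('2')=8, C('3')=11, C('a')=14, C('b')=16, C('d')=21
L[0]='3': occ=0, LF[0]=C('3')+0=11+0=11
L[1]='1': occ=0, LF[1]=C('1')+0=6+0=6
L[2]='b': occ=0, LF[2]=C('b')+0=16+0=16
L[3]='2': occ=0, LF[3]=C('2')+0=8+0=8
L[4]='$': occ=0, LF[4]=C('$')+0=0+0=0
L[5]='0': occ=0, LF[5]=C('0')+0=1+0=1
L[6]='0': occ=1, LF[6]=C('0')+1=1+1=2
L[7]='0': occ=2, LF[7]=C('0')+2=1+2=3
L[8]='2': occ=1, LF[8]=C('2')+1=8+1=9
L[9]='a': occ=0, LF[9]=C('a')+0=14+0=14
L[10]='b': occ=1, LF[10]=C('b')+1=16+1=17
L[11]='b': occ=2, LF[11]=C('b')+2=16+2=18
L[12]='2': occ=2, LF[12]=C('2')+2=8+2=10
L[13]='3': occ=1, LF[13]=C('3')+1=11+1=12
L[14]='a': occ=1, LF[14]=C('a')+1=14+1=15
L[15]='3': occ=2, LF[15]=C('3')+2=11+2=13
L[16]='d': occ=0, LF[16]=C('d')+0=21+0=21
L[17]='0': occ=3, LF[17]=C('0')+3=1+3=4
L[18]='0': occ=4, LF[18]=C('0')+4=1+4=5
L[19]='1': occ=1, LF[19]=C('1')+1=6+1=7
L[20]='b': occ=3, LF[20]=C('b')+3=16+3=19
L[21]='b': occ=4, LF[21]=C('b')+4=16+4=20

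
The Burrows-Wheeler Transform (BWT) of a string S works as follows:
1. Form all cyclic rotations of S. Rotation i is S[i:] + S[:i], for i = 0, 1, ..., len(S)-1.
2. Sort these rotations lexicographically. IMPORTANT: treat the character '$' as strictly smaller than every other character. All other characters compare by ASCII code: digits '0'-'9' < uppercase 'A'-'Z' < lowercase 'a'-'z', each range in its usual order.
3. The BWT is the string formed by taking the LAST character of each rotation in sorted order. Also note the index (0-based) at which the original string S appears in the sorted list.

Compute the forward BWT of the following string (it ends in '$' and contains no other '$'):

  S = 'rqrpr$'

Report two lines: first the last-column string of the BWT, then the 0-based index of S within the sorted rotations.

All 6 rotations (rotation i = S[i:]+S[:i]):
  rot[0] = rqrpr$
  rot[1] = qrpr$r
  rot[2] = rpr$rq
  rot[3] = pr$rqr
  rot[4] = r$rqrp
  rot[5] = $rqrpr
Sorted (with $ < everything):
  sorted[0] = $rqrpr  (last char: 'r')
  sorted[1] = pr$rqr  (last char: 'r')
  sorted[2] = qrpr$r  (last char: 'r')
  sorted[3] = r$rqrp  (last char: 'p')
  sorted[4] = rpr$rq  (last char: 'q')
  sorted[5] = rqrpr$  (last char: '$')
Last column: rrrpq$
Original string S is at sorted index 5

Answer: rrrpq$
5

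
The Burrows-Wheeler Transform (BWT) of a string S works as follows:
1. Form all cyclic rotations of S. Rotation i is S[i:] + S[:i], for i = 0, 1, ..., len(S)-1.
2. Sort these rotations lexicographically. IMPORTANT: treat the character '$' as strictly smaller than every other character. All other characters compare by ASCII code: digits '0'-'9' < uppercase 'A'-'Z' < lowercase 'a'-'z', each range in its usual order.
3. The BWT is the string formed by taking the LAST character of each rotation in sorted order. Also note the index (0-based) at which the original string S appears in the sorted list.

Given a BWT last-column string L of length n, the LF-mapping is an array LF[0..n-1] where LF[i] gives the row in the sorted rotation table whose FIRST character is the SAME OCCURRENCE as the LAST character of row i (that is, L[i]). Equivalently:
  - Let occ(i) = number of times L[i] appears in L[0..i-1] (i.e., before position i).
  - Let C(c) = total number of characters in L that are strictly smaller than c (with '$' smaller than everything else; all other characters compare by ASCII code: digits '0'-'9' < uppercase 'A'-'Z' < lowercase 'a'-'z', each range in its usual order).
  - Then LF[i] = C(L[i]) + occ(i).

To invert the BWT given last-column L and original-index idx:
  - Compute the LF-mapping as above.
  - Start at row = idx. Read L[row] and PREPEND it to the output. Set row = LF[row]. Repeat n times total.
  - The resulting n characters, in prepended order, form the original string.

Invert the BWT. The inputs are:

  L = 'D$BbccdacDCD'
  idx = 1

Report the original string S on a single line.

Answer: BCccDcDdabD$

Derivation:
LF mapping: 3 0 1 7 8 9 11 6 10 4 2 5
Walk LF starting at row 1, prepending L[row]:
  step 1: row=1, L[1]='$', prepend. Next row=LF[1]=0
  step 2: row=0, L[0]='D', prepend. Next row=LF[0]=3
  step 3: row=3, L[3]='b', prepend. Next row=LF[3]=7
  step 4: row=7, L[7]='a', prepend. Next row=LF[7]=6
  step 5: row=6, L[6]='d', prepend. Next row=LF[6]=11
  step 6: row=11, L[11]='D', prepend. Next row=LF[11]=5
  step 7: row=5, L[5]='c', prepend. Next row=LF[5]=9
  step 8: row=9, L[9]='D', prepend. Next row=LF[9]=4
  step 9: row=4, L[4]='c', prepend. Next row=LF[4]=8
  step 10: row=8, L[8]='c', prepend. Next row=LF[8]=10
  step 11: row=10, L[10]='C', prepend. Next row=LF[10]=2
  step 12: row=2, L[2]='B', prepend. Next row=LF[2]=1
Reversed output: BCccDcDdabD$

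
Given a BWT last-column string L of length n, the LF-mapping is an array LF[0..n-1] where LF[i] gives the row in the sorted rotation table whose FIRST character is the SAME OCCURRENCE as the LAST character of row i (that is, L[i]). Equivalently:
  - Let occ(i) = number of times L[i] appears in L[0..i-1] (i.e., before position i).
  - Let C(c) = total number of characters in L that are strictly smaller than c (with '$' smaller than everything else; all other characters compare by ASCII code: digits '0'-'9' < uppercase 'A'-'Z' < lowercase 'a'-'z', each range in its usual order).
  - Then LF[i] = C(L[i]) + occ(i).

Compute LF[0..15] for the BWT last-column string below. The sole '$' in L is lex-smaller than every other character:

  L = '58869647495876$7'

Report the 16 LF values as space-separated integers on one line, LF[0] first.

Char counts: '$':1, '4':2, '5':2, '6':3, '7':3, '8':3, '9':2
C (first-col start): C('$')=0, C('4')=1, C('5')=3, C('6')=5, C('7')=8, C('8')=11, C('9')=14
L[0]='5': occ=0, LF[0]=C('5')+0=3+0=3
L[1]='8': occ=0, LF[1]=C('8')+0=11+0=11
L[2]='8': occ=1, LF[2]=C('8')+1=11+1=12
L[3]='6': occ=0, LF[3]=C('6')+0=5+0=5
L[4]='9': occ=0, LF[4]=C('9')+0=14+0=14
L[5]='6': occ=1, LF[5]=C('6')+1=5+1=6
L[6]='4': occ=0, LF[6]=C('4')+0=1+0=1
L[7]='7': occ=0, LF[7]=C('7')+0=8+0=8
L[8]='4': occ=1, LF[8]=C('4')+1=1+1=2
L[9]='9': occ=1, LF[9]=C('9')+1=14+1=15
L[10]='5': occ=1, LF[10]=C('5')+1=3+1=4
L[11]='8': occ=2, LF[11]=C('8')+2=11+2=13
L[12]='7': occ=1, LF[12]=C('7')+1=8+1=9
L[13]='6': occ=2, LF[13]=C('6')+2=5+2=7
L[14]='$': occ=0, LF[14]=C('$')+0=0+0=0
L[15]='7': occ=2, LF[15]=C('7')+2=8+2=10

Answer: 3 11 12 5 14 6 1 8 2 15 4 13 9 7 0 10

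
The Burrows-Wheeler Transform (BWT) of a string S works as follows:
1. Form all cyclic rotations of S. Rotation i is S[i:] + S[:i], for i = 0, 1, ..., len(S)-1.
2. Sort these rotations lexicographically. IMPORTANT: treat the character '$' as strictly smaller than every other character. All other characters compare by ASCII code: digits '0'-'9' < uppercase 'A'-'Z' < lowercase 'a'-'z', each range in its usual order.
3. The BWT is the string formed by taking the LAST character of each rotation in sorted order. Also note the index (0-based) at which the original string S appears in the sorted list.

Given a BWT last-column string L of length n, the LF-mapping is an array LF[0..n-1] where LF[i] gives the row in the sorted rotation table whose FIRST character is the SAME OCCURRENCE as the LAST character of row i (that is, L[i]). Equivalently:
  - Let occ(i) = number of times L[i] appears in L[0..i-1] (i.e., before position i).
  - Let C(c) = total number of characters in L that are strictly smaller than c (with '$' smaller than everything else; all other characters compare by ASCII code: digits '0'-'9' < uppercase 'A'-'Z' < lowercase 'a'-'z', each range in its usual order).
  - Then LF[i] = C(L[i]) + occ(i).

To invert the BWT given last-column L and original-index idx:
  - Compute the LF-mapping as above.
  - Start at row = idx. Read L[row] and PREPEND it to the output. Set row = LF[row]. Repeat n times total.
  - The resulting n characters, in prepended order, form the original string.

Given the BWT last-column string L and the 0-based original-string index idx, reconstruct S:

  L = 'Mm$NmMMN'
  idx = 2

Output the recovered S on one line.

LF mapping: 1 6 0 4 7 2 3 5
Walk LF starting at row 2, prepending L[row]:
  step 1: row=2, L[2]='$', prepend. Next row=LF[2]=0
  step 2: row=0, L[0]='M', prepend. Next row=LF[0]=1
  step 3: row=1, L[1]='m', prepend. Next row=LF[1]=6
  step 4: row=6, L[6]='M', prepend. Next row=LF[6]=3
  step 5: row=3, L[3]='N', prepend. Next row=LF[3]=4
  step 6: row=4, L[4]='m', prepend. Next row=LF[4]=7
  step 7: row=7, L[7]='N', prepend. Next row=LF[7]=5
  step 8: row=5, L[5]='M', prepend. Next row=LF[5]=2
Reversed output: MNmNMmM$

Answer: MNmNMmM$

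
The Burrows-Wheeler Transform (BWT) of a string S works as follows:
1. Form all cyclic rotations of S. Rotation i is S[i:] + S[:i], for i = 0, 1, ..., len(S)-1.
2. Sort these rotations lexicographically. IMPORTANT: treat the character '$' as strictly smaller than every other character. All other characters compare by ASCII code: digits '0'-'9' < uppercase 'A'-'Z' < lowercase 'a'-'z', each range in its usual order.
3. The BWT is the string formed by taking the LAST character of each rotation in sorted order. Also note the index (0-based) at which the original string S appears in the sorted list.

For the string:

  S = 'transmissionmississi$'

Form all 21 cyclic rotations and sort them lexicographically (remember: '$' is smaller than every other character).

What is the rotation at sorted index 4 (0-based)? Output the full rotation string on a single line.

All 21 rotations (rotation i = S[i:]+S[:i]):
  rot[0] = transmissionmississi$
  rot[1] = ransmissionmississi$t
  rot[2] = ansmissionmississi$tr
  rot[3] = nsmissionmississi$tra
  rot[4] = smissionmississi$tran
  rot[5] = missionmississi$trans
  rot[6] = issionmississi$transm
  rot[7] = ssionmississi$transmi
  rot[8] = sionmississi$transmis
  rot[9] = ionmississi$transmiss
  rot[10] = onmississi$transmissi
  rot[11] = nmississi$transmissio
  rot[12] = mississi$transmission
  rot[13] = ississi$transmissionm
  rot[14] = ssissi$transmissionmi
  rot[15] = sissi$transmissionmis
  rot[16] = issi$transmissionmiss
  rot[17] = ssi$transmissionmissi
  rot[18] = si$transmissionmissis
  rot[19] = i$transmissionmississ
  rot[20] = $transmissionmississi
Sorted (with $ < everything):
  sorted[0] = $transmissionmississi
  sorted[1] = ansmissionmississi$tr
  sorted[2] = i$transmissionmississ
  sorted[3] = ionmississi$transmiss
  sorted[4] = issi$transmissionmiss
  sorted[5] = issionmississi$transm
  sorted[6] = ississi$transmissionm
  sorted[7] = missionmississi$trans
  sorted[8] = mississi$transmission
  sorted[9] = nmississi$transmissio
  sorted[10] = nsmissionmississi$tra
  sorted[11] = onmississi$transmissi
  sorted[12] = ransmissionmississi$t
  sorted[13] = si$transmissionmissis
  sorted[14] = sionmississi$transmis
  sorted[15] = sissi$transmissionmis
  sorted[16] = smissionmississi$tran
  sorted[17] = ssi$transmissionmissi
  sorted[18] = ssionmississi$transmi
  sorted[19] = ssissi$transmissionmi
  sorted[20] = transmissionmississi$
sorted[4] = issi$transmissionmiss

Answer: issi$transmissionmiss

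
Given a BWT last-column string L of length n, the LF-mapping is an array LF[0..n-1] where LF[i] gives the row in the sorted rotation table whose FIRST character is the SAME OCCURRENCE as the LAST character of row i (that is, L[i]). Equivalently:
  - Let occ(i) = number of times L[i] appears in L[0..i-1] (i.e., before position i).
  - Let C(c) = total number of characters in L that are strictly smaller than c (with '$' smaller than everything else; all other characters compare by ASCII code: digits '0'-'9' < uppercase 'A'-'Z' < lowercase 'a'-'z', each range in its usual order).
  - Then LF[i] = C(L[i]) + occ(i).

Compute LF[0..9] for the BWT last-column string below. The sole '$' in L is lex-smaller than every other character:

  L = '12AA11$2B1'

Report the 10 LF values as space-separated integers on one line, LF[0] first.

Char counts: '$':1, '1':4, '2':2, 'A':2, 'B':1
C (first-col start): C('$')=0, C('1')=1, C('2')=5, C('A')=7, C('B')=9
L[0]='1': occ=0, LF[0]=C('1')+0=1+0=1
L[1]='2': occ=0, LF[1]=C('2')+0=5+0=5
L[2]='A': occ=0, LF[2]=C('A')+0=7+0=7
L[3]='A': occ=1, LF[3]=C('A')+1=7+1=8
L[4]='1': occ=1, LF[4]=C('1')+1=1+1=2
L[5]='1': occ=2, LF[5]=C('1')+2=1+2=3
L[6]='$': occ=0, LF[6]=C('$')+0=0+0=0
L[7]='2': occ=1, LF[7]=C('2')+1=5+1=6
L[8]='B': occ=0, LF[8]=C('B')+0=9+0=9
L[9]='1': occ=3, LF[9]=C('1')+3=1+3=4

Answer: 1 5 7 8 2 3 0 6 9 4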